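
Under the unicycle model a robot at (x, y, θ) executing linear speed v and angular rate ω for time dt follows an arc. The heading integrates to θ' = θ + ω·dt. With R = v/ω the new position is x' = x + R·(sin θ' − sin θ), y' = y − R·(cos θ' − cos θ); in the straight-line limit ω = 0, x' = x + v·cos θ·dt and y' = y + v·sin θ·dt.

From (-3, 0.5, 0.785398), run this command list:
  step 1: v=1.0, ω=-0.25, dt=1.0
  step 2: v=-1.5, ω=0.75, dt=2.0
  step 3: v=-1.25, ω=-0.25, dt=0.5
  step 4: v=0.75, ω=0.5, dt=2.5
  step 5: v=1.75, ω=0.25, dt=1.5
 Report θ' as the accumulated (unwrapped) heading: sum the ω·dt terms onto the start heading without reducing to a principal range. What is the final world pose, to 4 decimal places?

step 1: θ'=0.5354 (R=-4.0000) → pose (-2.2123, 1.1118, 0.5354)
step 2: θ'=2.0354 (R=-2.0000) → pose (-2.9799, -1.5044, 2.0354)
step 3: θ'=1.9104 (R=5.0000) → pose (-2.7355, -2.0792, 1.9104)
step 4: θ'=3.1604 (R=1.5000) → pose (-4.1780, -1.0791, 3.1604)
step 5: θ'=3.5354 (R=7.0000) → pose (-6.7323, -1.6137, 3.5354)

(-6.7323, -1.6137, 3.5354)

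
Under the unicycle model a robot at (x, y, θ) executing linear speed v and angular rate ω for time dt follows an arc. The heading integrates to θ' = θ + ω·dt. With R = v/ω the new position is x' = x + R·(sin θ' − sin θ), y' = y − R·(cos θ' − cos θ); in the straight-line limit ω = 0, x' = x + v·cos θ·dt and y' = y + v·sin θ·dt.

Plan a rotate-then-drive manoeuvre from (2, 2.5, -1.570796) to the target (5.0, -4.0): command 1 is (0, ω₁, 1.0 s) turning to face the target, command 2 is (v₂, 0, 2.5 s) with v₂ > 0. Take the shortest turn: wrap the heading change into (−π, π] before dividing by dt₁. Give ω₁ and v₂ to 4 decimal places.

heading to target = atan2(-4−2.5, 5−2) = -1.1384
Δθ = wrap(-1.1384 − -1.5708) = 0.4324; ω₁ = Δθ/dt₁ = 0.4324
distance = √((5−2)² + (-4−2.5)²) = 7.1589; v₂ = distance/dt₂ = 2.8636

ω₁ = 0.4324, v₂ = 2.8636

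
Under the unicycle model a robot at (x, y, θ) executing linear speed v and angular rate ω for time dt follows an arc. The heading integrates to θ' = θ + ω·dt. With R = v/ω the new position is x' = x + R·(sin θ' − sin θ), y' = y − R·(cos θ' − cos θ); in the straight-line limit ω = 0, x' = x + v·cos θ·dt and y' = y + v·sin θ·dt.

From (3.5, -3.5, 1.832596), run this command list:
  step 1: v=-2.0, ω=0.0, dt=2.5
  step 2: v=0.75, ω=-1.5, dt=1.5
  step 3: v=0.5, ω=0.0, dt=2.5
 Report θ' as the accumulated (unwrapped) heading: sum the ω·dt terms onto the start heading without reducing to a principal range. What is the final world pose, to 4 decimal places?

step 1: θ'=1.8326 (straight) → pose (4.7941, -8.3296, 1.8326)
step 2: θ'=-0.4174 (R=-0.5000) → pose (5.4798, -7.7431, -0.4174)
step 3: θ'=-0.4174 (straight) → pose (6.6224, -8.2499, -0.4174)

(6.6224, -8.2499, -0.4174)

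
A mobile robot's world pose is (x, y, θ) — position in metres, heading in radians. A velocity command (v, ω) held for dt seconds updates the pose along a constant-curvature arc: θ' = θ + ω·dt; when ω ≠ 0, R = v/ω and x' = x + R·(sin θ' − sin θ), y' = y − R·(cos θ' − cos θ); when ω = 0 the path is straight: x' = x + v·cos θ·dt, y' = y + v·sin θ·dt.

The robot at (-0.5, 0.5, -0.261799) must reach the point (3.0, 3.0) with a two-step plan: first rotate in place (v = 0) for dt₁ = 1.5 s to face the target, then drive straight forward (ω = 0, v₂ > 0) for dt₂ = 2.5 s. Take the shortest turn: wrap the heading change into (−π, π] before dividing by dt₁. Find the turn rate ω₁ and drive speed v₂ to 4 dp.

heading to target = atan2(3−0.5, 3−-0.5) = 0.6202
Δθ = wrap(0.6202 − -0.2618) = 0.8820; ω₁ = Δθ/dt₁ = 0.5880
distance = √((3−-0.5)² + (3−0.5)²) = 4.3012; v₂ = distance/dt₂ = 1.7205

ω₁ = 0.5880, v₂ = 1.7205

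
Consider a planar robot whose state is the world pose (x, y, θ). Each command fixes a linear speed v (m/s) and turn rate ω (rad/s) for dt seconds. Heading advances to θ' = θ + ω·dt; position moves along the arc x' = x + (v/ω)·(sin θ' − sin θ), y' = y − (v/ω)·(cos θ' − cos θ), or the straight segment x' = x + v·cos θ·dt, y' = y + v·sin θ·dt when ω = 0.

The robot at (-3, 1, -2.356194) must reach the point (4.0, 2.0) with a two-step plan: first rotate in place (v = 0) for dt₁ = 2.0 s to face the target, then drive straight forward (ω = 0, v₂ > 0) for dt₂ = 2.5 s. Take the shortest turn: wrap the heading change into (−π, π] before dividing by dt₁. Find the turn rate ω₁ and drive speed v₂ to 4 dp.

heading to target = atan2(2−1, 4−-3) = 0.1419
Δθ = wrap(0.1419 − -2.3562) = 2.4981; ω₁ = Δθ/dt₁ = 1.2490
distance = √((4−-3)² + (2−1)²) = 7.0711; v₂ = distance/dt₂ = 2.8284

ω₁ = 1.2490, v₂ = 2.8284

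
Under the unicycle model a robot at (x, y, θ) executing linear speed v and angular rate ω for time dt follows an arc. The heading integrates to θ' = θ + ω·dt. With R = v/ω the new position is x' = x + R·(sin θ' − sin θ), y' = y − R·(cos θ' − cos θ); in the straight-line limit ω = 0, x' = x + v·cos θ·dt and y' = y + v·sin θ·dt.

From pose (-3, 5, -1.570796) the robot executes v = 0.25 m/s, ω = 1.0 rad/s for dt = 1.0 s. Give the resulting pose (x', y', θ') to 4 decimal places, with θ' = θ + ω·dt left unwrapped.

θ' = -1.5708 + 1.0·1.0 = -0.5708
R = v/ω = 0.25/1.0 = 0.2500
x' = -3 + 0.2500·(sin -0.5708 − sin -1.5708) = -2.8851
y' = 5 − 0.2500·(cos -0.5708 − cos -1.5708) = 4.7896

(-2.8851, 4.7896, -0.5708)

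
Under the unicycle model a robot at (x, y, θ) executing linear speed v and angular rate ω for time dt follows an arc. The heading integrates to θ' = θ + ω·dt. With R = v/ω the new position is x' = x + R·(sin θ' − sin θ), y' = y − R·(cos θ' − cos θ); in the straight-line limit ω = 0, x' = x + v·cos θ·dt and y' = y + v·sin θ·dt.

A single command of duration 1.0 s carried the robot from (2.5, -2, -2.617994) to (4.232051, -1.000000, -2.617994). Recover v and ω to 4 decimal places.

Δθ = -2.617994 − -2.617994 = 0.000000
ω = Δθ/dt = 0.000000/1.0 = 0.0000
ω = 0 → v = (Δx·cos θ + Δy·sin θ)/dt = -2.0000

v = -2.0000, ω = 0.0000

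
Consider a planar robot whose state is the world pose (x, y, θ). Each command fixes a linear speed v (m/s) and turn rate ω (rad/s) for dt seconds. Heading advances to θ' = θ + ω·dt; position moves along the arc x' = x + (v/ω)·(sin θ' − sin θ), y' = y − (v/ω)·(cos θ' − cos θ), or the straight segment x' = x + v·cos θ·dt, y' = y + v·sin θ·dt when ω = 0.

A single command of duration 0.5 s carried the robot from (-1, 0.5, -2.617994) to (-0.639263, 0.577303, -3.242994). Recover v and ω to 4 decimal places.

v = -0.7500, ω = -1.2500

Δθ = -3.242994 − -2.617994 = -0.625000
ω = Δθ/dt = -0.625000/0.5 = -1.2500
R = Δx/(sin θ' − sin θ) = 0.6000
v = R·ω = 0.6000·-1.2500 = -0.7500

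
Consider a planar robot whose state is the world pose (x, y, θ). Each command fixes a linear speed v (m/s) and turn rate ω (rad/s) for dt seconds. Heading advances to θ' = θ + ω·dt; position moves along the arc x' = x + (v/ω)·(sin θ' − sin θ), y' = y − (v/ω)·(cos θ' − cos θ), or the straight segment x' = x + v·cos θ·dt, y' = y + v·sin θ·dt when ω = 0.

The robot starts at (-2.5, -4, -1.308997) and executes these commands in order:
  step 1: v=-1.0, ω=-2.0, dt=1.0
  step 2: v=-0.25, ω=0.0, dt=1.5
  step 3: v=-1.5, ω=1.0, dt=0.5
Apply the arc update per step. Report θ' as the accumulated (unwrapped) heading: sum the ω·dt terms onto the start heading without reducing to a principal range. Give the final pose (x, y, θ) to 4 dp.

step 1: θ'=-3.3090 (R=0.5000) → pose (-1.9337, -3.3776, -3.3090)
step 2: θ'=-3.3090 (straight) → pose (-1.5640, -3.4401, -3.3090)
step 3: θ'=-2.8090 (R=-1.5000) → pose (-0.8243, -3.3788, -2.8090)

(-0.8243, -3.3788, -2.8090)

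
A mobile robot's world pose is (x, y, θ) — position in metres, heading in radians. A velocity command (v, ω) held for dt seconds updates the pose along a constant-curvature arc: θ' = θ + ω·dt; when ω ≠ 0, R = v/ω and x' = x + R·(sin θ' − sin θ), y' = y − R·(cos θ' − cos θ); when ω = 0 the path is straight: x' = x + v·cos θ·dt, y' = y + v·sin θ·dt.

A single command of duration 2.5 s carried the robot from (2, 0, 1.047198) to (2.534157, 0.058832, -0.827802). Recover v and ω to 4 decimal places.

Δθ = -0.827802 − 1.047198 = -1.875000
ω = Δθ/dt = -1.875000/2.5 = -0.7500
R = Δx/(sin θ' − sin θ) = -0.3333
v = R·ω = -0.3333·-0.7500 = 0.2500

v = 0.2500, ω = -0.7500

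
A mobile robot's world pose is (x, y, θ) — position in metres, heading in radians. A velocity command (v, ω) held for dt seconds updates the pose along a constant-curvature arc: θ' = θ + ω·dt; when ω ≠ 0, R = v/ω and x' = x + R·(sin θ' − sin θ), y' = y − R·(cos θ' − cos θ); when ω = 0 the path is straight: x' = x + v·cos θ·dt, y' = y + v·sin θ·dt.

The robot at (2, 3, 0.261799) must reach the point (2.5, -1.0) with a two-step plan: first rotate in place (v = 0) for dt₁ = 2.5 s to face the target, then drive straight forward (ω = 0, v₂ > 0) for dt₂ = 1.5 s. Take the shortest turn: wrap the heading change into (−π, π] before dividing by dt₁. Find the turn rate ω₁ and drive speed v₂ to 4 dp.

heading to target = atan2(-1−3, 2.5−2) = -1.4464
Δθ = wrap(-1.4464 − 0.2618) = -1.7082; ω₁ = Δθ/dt₁ = -0.6833
distance = √((2.5−2)² + (-1−3)²) = 4.0311; v₂ = distance/dt₂ = 2.6874

ω₁ = -0.6833, v₂ = 2.6874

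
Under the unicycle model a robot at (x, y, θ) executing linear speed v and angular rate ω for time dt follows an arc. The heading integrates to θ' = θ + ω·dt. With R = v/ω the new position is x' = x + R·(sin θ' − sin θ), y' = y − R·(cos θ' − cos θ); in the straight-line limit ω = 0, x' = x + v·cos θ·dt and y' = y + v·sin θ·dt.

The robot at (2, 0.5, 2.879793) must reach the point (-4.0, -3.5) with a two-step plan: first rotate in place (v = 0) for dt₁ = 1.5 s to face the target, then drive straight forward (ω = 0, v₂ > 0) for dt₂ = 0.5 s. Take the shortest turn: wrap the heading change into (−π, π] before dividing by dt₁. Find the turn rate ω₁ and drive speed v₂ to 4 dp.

heading to target = atan2(-3.5−0.5, -4−2) = -2.5536
Δθ = wrap(-2.5536 − 2.8798) = 0.8498; ω₁ = Δθ/dt₁ = 0.5665
distance = √((-4−2)² + (-3.5−0.5)²) = 7.2111; v₂ = distance/dt₂ = 14.4222

ω₁ = 0.5665, v₂ = 14.4222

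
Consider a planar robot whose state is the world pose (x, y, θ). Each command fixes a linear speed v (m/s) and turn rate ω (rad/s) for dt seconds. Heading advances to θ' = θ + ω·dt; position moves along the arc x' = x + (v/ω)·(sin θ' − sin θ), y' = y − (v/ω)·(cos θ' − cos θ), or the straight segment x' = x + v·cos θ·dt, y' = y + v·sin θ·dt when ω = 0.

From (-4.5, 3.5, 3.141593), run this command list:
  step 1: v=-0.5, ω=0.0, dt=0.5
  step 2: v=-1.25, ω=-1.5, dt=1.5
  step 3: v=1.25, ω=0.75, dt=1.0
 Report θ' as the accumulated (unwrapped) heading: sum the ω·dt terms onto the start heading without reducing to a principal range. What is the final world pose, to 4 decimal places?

(-3.2359, 3.3080, 1.6416)

step 1: θ'=3.1416 (straight) → pose (-4.2500, 3.5000, 3.1416)
step 2: θ'=0.8916 (R=0.8333) → pose (-3.6016, 2.1432, 0.8916)
step 3: θ'=1.6416 (R=1.6667) → pose (-3.2359, 3.3080, 1.6416)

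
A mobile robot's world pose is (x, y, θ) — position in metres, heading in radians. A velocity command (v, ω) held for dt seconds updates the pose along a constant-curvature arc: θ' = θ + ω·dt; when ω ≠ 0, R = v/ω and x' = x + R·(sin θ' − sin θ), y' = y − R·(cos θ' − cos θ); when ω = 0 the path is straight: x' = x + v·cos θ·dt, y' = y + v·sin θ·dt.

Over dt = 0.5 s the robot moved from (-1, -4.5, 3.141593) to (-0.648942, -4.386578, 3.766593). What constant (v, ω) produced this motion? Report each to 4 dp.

Δθ = 3.766593 − 3.141593 = 0.625000
ω = Δθ/dt = 0.625000/0.5 = 1.2500
R = Δx/(sin θ' − sin θ) = -0.6000
v = R·ω = -0.6000·1.2500 = -0.7500

v = -0.7500, ω = 1.2500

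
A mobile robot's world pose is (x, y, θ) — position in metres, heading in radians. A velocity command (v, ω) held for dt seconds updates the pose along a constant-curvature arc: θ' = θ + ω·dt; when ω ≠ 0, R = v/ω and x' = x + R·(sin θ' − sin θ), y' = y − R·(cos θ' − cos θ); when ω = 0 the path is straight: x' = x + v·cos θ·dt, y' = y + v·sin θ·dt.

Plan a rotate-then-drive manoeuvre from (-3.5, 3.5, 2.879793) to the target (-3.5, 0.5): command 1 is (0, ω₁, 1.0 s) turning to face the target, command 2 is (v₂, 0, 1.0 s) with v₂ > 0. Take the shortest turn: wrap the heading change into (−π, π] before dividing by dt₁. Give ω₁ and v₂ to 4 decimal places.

ω₁ = 1.8326, v₂ = 3.0000

heading to target = atan2(0.5−3.5, -3.5−-3.5) = -1.5708
Δθ = wrap(-1.5708 − 2.8798) = 1.8326; ω₁ = Δθ/dt₁ = 1.8326
distance = √((-3.5−-3.5)² + (0.5−3.5)²) = 3.0000; v₂ = distance/dt₂ = 3.0000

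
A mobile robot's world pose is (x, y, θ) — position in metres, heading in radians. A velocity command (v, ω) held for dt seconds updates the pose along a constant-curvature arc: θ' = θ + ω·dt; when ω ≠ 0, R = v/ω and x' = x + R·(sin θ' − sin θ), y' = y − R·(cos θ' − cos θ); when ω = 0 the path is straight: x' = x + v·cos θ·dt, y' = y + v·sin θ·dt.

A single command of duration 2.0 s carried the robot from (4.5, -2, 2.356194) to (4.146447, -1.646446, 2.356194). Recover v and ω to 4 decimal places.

v = 0.2500, ω = 0.0000

Δθ = 2.356194 − 2.356194 = 0.000000
ω = Δθ/dt = 0.000000/2.0 = 0.0000
ω = 0 → v = (Δx·cos θ + Δy·sin θ)/dt = 0.2500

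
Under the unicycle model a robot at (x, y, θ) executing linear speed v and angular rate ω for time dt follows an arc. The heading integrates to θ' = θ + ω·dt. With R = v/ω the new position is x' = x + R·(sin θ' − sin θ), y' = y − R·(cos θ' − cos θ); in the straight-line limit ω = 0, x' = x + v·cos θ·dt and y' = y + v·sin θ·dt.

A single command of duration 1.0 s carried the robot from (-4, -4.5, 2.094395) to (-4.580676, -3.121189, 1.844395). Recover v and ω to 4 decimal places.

Δθ = 1.844395 − 2.094395 = -0.250000
ω = Δθ/dt = -0.250000/1.0 = -0.2500
R = −Δy/(cos θ' − cos θ) = -6.0000
v = R·ω = -6.0000·-0.2500 = 1.5000

v = 1.5000, ω = -0.2500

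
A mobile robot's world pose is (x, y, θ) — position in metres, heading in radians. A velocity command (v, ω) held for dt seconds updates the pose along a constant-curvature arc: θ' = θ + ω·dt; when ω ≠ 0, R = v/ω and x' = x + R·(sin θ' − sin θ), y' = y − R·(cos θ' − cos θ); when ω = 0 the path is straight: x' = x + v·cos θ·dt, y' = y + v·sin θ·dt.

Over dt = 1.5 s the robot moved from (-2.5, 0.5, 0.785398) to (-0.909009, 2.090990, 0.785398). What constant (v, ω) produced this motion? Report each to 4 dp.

v = 1.5000, ω = 0.0000

Δθ = 0.785398 − 0.785398 = 0.000000
ω = Δθ/dt = 0.000000/1.5 = 0.0000
ω = 0 → v = (Δx·cos θ + Δy·sin θ)/dt = 1.5000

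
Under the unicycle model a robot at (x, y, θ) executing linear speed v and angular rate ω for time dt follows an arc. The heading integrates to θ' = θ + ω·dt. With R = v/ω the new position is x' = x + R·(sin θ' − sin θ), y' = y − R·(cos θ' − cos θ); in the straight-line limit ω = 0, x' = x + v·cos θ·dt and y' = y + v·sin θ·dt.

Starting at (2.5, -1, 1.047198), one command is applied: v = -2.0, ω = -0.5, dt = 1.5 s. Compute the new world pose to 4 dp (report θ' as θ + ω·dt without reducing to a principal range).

(0.2073, -2.8246, 0.2972)

θ' = 1.0472 + -0.5·1.5 = 0.2972
R = v/ω = -2.0/-0.5 = 4.0000
x' = 2.5 + 4.0000·(sin 0.2972 − sin 1.0472) = 0.2073
y' = -1 − 4.0000·(cos 0.2972 − cos 1.0472) = -2.8246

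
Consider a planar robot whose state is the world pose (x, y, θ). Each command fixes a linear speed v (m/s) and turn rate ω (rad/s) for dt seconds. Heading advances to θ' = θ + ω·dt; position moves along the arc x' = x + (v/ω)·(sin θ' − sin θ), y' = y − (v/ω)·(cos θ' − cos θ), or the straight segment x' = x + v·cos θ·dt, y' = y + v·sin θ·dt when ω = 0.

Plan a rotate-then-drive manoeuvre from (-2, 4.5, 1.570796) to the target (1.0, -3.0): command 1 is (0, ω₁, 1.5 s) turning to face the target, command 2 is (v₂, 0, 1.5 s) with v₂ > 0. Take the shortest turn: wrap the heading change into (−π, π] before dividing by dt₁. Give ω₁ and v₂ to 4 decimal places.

ω₁ = -1.8407, v₂ = 5.3852

heading to target = atan2(-3−4.5, 1−-2) = -1.1903
Δθ = wrap(-1.1903 − 1.5708) = -2.7611; ω₁ = Δθ/dt₁ = -1.8407
distance = √((1−-2)² + (-3−4.5)²) = 8.0777; v₂ = distance/dt₂ = 5.3852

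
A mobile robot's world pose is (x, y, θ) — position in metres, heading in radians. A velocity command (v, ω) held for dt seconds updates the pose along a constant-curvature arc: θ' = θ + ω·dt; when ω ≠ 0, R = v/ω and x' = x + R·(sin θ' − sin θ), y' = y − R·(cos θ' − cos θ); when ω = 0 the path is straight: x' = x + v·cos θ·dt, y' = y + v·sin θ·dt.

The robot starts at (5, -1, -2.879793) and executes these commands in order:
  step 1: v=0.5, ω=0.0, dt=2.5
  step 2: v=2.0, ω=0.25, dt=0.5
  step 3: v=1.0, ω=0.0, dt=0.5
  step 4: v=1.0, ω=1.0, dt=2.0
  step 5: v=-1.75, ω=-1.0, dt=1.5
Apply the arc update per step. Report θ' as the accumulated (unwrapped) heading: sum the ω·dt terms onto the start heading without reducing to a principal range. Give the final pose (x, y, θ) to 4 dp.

(1.9170, -1.1046, -2.2548)

step 1: θ'=-2.8798 (straight) → pose (3.7926, -1.3235, -2.8798)
step 2: θ'=-2.7548 (R=8.0000) → pose (2.8453, -1.6420, -2.7548)
step 3: θ'=-2.7548 (straight) → pose (2.3823, -1.8306, -2.7548)
step 4: θ'=-0.7548 (R=1.0000) → pose (2.0744, -3.4851, -0.7548)
step 5: θ'=-2.2548 (R=1.7500) → pose (1.9170, -1.1046, -2.2548)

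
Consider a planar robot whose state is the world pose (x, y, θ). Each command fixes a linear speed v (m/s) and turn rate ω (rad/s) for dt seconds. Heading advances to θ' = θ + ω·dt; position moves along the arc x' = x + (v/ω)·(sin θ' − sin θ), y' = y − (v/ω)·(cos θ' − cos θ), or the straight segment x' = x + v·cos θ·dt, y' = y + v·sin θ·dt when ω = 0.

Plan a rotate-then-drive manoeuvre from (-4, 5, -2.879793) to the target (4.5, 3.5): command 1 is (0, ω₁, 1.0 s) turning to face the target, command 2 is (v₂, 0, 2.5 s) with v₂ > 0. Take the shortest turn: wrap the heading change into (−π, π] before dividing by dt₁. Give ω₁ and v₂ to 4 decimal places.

ω₁ = 2.7051, v₂ = 3.4525

heading to target = atan2(3.5−5, 4.5−-4) = -0.1747
Δθ = wrap(-0.1747 − -2.8798) = 2.7051; ω₁ = Δθ/dt₁ = 2.7051
distance = √((4.5−-4)² + (3.5−5)²) = 8.6313; v₂ = distance/dt₂ = 3.4525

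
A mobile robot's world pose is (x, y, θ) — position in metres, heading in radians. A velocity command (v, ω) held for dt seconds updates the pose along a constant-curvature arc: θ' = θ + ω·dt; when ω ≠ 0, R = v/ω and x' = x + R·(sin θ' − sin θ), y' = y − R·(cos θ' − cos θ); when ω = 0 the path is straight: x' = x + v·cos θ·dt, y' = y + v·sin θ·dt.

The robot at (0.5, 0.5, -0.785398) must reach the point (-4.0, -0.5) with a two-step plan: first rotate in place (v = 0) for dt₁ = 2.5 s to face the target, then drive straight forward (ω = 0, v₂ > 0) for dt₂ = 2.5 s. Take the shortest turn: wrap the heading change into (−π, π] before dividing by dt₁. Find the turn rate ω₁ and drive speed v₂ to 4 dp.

heading to target = atan2(-0.5−0.5, -4−0.5) = -2.9229
Δθ = wrap(-2.9229 − -0.7854) = -2.1375; ω₁ = Δθ/dt₁ = -0.8550
distance = √((-4−0.5)² + (-0.5−0.5)²) = 4.6098; v₂ = distance/dt₂ = 1.8439

ω₁ = -0.8550, v₂ = 1.8439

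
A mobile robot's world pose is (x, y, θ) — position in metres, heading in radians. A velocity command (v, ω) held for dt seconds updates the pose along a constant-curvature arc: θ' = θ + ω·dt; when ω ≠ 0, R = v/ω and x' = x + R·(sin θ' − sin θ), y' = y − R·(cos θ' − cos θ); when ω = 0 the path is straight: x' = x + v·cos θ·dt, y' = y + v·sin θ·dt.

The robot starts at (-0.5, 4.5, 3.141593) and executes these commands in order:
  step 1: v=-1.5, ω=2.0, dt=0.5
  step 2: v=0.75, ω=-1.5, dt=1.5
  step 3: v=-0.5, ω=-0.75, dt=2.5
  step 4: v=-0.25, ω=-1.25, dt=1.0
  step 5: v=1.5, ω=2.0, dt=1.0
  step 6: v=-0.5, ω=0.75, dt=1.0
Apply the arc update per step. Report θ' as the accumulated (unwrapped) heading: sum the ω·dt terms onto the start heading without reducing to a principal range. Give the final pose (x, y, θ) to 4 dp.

(-0.5530, 3.4782, 1.5166)

step 1: θ'=4.1416 (R=-0.7500) → pose (0.1311, 4.8448, 4.1416)
step 2: θ'=1.8916 (R=-0.5000) → pose (-0.7641, 4.9573, 1.8916)
step 3: θ'=0.0166 (R=0.6667) → pose (-1.3857, 4.0805, 0.0166)
step 4: θ'=-1.2334 (R=0.2000) → pose (-1.5778, 4.2142, -1.2334)
step 5: θ'=0.7666 (R=0.7500) → pose (-0.3498, 3.9223, 0.7666)
step 6: θ'=1.5166 (R=-0.6667) → pose (-0.5530, 3.4782, 1.5166)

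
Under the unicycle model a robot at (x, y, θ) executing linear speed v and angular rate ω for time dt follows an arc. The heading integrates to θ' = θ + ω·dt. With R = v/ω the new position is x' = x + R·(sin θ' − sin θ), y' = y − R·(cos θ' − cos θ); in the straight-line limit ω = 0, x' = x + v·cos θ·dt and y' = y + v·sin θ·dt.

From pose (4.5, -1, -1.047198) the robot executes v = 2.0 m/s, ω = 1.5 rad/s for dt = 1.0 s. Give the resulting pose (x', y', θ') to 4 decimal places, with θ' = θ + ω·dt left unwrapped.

θ' = -1.0472 + 1.5·1.0 = 0.4528
R = v/ω = 2.0/1.5 = 1.3333
x' = 4.5 + 1.3333·(sin 0.4528 − sin -1.0472) = 6.2380
y' = -1 − 1.3333·(cos 0.4528 − cos -1.0472) = -1.5323

(6.2380, -1.5323, 0.4528)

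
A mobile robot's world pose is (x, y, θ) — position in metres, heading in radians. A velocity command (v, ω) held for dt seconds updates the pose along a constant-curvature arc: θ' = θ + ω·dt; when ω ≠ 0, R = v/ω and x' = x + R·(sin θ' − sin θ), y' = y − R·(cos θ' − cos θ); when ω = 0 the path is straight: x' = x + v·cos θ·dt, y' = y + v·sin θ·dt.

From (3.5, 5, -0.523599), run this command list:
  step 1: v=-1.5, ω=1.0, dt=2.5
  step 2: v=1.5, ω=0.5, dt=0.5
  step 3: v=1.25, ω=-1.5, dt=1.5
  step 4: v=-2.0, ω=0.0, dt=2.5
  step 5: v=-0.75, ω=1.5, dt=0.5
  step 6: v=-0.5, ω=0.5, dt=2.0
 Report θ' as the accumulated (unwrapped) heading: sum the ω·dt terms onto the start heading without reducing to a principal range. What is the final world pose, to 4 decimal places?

step 1: θ'=1.9764 (R=-1.5000) → pose (1.3717, 3.1091, 1.9764)
step 2: θ'=2.2264 (R=3.0000) → pose (0.9932, 3.7543, 2.2264)
step 3: θ'=-0.0236 (R=-0.8333) → pose (1.6734, 5.0954, -0.0236)
step 4: θ'=-0.0236 (straight) → pose (-3.3252, 5.2134, -0.0236)
step 5: θ'=0.7264 (R=-0.5000) → pose (-3.6691, 5.0873, 0.7264)
step 6: θ'=1.7264 (R=-1.0000) → pose (-3.9929, 4.1848, 1.7264)

(-3.9929, 4.1848, 1.7264)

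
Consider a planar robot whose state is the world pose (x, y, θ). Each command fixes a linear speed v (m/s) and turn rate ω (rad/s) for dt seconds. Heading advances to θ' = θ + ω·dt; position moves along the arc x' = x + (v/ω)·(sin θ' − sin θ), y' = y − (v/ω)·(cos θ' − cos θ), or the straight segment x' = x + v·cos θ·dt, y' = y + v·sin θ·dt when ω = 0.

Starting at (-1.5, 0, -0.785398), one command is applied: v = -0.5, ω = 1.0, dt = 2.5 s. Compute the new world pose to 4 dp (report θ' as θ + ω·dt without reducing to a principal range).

θ' = -0.7854 + 1.0·2.5 = 1.7146
R = v/ω = -0.5/1.0 = -0.5000
x' = -1.5 + -0.5000·(sin 1.7146 − sin -0.7854) = -2.3484
y' = 0 − -0.5000·(cos 1.7146 − cos -0.7854) = -0.4252

(-2.3484, -0.4252, 1.7146)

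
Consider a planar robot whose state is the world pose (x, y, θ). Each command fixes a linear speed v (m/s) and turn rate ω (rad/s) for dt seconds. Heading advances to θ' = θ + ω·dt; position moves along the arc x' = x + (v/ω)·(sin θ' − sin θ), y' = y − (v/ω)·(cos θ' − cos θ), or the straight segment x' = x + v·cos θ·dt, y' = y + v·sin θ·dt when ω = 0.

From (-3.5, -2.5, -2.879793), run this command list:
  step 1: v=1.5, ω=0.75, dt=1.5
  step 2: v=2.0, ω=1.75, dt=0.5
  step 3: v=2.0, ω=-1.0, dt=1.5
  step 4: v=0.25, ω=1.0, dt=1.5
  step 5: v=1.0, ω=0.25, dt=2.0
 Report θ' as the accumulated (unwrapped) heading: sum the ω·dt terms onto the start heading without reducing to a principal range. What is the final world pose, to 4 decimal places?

step 1: θ'=-1.7548 (R=2.0000) → pose (-4.9486, -4.0659, -1.7548)
step 2: θ'=-0.8798 (R=1.1429) → pose (-4.7057, -5.0034, -0.8798)
step 3: θ'=-2.3798 (R=-2.0000) → pose (-4.8665, -7.7252, -2.3798)
step 4: θ'=-0.8798 (R=0.2500) → pose (-4.8866, -8.0654, -0.8798)
step 5: θ'=-0.3798 (R=4.0000) → pose (-3.2871, -9.2311, -0.3798)

(-3.2871, -9.2311, -0.3798)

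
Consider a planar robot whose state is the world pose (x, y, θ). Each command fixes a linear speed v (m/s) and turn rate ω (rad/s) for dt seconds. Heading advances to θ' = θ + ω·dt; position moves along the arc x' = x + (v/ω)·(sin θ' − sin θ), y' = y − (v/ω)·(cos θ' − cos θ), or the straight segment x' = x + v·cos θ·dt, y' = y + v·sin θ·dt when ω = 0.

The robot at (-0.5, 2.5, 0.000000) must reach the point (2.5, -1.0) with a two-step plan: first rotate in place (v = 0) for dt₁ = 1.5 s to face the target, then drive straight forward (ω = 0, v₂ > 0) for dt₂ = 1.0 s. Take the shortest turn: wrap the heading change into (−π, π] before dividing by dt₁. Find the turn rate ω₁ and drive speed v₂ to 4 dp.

heading to target = atan2(-1−2.5, 2.5−-0.5) = -0.8622
Δθ = wrap(-0.8622 − 0.0000) = -0.8622; ω₁ = Δθ/dt₁ = -0.5748
distance = √((2.5−-0.5)² + (-1−2.5)²) = 4.6098; v₂ = distance/dt₂ = 4.6098

ω₁ = -0.5748, v₂ = 4.6098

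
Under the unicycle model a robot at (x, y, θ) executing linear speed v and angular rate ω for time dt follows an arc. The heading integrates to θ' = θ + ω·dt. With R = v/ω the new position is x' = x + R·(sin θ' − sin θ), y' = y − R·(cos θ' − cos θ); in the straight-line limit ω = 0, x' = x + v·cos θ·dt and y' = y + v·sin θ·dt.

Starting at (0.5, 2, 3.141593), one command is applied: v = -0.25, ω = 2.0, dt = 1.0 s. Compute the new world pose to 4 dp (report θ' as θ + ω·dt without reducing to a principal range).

(0.6137, 2.1770, 5.1416)

θ' = 3.1416 + 2.0·1.0 = 5.1416
R = v/ω = -0.25/2.0 = -0.1250
x' = 0.5 + -0.1250·(sin 5.1416 − sin 3.1416) = 0.6137
y' = 2 − -0.1250·(cos 5.1416 − cos 3.1416) = 2.1770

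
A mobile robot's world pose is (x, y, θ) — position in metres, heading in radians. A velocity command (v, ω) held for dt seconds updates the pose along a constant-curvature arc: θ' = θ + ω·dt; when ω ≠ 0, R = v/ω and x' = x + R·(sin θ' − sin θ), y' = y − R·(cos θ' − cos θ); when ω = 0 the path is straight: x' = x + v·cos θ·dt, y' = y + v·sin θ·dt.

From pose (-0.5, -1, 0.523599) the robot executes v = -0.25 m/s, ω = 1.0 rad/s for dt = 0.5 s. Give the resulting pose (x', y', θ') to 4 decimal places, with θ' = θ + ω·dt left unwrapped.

θ' = 0.5236 + 1.0·0.5 = 1.0236
R = v/ω = -0.25/1.0 = -0.2500
x' = -0.5 + -0.2500·(sin 1.0236 − sin 0.5236) = -0.5885
y' = -1 − -0.2500·(cos 1.0236 − cos 0.5236) = -1.0864

(-0.5885, -1.0864, 1.0236)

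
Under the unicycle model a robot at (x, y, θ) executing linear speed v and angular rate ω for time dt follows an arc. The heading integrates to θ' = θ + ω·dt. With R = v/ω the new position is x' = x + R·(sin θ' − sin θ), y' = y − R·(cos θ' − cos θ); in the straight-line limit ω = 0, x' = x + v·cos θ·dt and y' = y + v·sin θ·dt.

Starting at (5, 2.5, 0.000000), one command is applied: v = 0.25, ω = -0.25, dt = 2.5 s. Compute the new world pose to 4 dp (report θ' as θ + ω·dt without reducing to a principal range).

θ' = 0.0000 + -0.25·2.5 = -0.6250
R = v/ω = 0.25/-0.25 = -1.0000
x' = 5 + -1.0000·(sin -0.6250 − sin 0.0000) = 5.5851
y' = 2.5 − -1.0000·(cos -0.6250 − cos 0.0000) = 2.3110

(5.5851, 2.3110, -0.6250)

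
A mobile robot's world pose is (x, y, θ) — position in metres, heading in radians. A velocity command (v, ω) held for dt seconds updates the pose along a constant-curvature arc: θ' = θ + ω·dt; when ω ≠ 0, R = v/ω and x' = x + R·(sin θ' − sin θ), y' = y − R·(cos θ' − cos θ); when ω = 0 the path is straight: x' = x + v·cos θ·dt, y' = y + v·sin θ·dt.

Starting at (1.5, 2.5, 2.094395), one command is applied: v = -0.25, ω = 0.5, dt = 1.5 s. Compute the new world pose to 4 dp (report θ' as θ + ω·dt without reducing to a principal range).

θ' = 2.0944 + 0.5·1.5 = 2.8444
R = v/ω = -0.25/0.5 = -0.5000
x' = 1.5 + -0.5000·(sin 2.8444 − sin 2.0944) = 1.7866
y' = 2.5 − -0.5000·(cos 2.8444 − cos 2.0944) = 2.2719

(1.7866, 2.2719, 2.8444)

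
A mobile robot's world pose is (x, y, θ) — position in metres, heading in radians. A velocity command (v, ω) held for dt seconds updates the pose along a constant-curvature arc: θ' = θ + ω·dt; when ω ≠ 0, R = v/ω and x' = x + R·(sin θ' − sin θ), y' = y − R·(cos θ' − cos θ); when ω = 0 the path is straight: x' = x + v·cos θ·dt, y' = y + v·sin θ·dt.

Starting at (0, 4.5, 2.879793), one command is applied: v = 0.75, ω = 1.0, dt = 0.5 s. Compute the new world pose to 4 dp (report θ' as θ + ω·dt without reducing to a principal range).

θ' = 2.8798 + 1.0·0.5 = 3.3798
R = v/ω = 0.75/1.0 = 0.7500
x' = 0 + 0.7500·(sin 3.3798 − sin 2.8798) = -0.3711
y' = 4.5 − 0.7500·(cos 3.3798 − cos 2.8798) = 4.5044

(-0.3711, 4.5044, 3.3798)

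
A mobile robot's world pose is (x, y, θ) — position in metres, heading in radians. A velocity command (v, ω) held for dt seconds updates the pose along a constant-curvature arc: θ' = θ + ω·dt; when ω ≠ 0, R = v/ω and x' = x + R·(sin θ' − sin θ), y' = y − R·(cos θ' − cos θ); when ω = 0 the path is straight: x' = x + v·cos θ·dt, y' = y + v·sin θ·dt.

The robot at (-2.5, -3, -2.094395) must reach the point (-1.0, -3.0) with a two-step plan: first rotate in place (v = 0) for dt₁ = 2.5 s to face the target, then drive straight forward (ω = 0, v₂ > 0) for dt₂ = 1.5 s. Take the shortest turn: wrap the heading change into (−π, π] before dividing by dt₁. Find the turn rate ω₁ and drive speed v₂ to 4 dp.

ω₁ = 0.8378, v₂ = 1.0000

heading to target = atan2(-3−-3, -1−-2.5) = 0.0000
Δθ = wrap(0.0000 − -2.0944) = 2.0944; ω₁ = Δθ/dt₁ = 0.8378
distance = √((-1−-2.5)² + (-3−-3)²) = 1.5000; v₂ = distance/dt₂ = 1.0000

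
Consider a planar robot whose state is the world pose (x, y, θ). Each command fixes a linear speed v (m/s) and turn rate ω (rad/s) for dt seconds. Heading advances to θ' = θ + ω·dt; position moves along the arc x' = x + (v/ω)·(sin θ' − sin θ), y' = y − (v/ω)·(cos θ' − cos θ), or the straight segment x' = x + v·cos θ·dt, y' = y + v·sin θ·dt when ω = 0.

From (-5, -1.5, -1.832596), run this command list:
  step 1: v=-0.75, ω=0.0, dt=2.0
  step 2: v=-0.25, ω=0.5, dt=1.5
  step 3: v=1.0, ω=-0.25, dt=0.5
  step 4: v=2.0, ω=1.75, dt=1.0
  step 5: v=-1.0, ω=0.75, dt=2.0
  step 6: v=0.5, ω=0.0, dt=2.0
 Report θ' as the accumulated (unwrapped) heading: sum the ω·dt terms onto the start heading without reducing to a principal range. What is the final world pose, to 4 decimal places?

(-3.7424, -1.5719, 2.0424)

step 1: θ'=-1.8326 (straight) → pose (-4.6118, -0.0511, -1.8326)
step 2: θ'=-1.0826 (R=-0.5000) → pose (-4.6531, 0.3128, -1.0826)
step 3: θ'=-1.2076 (R=-4.0000) → pose (-4.4468, -0.1423, -1.2076)
step 4: θ'=0.5424 (R=1.1429) → pose (-2.7886, -0.7151, 0.5424)
step 5: θ'=2.0424 (R=-1.3333) → pose (-3.2881, -2.4628, 2.0424)
step 6: θ'=2.0424 (straight) → pose (-3.7424, -1.5719, 2.0424)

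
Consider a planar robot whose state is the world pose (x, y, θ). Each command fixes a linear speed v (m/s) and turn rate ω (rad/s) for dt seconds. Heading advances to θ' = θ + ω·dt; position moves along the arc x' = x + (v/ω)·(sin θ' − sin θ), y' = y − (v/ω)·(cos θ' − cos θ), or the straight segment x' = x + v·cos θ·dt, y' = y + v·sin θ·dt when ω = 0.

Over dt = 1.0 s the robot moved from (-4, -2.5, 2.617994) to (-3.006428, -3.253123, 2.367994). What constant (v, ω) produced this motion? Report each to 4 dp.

v = -1.2500, ω = -0.2500

Δθ = 2.367994 − 2.617994 = -0.250000
ω = Δθ/dt = -0.250000/1.0 = -0.2500
R = Δx/(sin θ' − sin θ) = 5.0000
v = R·ω = 5.0000·-0.2500 = -1.2500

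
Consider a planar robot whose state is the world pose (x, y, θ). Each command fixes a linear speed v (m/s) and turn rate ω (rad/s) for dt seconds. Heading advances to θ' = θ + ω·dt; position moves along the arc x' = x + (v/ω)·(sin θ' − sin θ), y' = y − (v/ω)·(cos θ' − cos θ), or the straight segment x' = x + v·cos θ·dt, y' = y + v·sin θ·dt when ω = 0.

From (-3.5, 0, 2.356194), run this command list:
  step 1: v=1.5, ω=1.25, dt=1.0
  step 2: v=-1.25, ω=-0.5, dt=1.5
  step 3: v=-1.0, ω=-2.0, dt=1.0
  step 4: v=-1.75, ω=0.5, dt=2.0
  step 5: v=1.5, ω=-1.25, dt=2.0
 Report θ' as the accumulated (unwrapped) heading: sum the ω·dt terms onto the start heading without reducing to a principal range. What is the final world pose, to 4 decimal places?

step 1: θ'=3.6062 (R=1.2000) → pose (-4.8862, 0.2243, 3.6062)
step 2: θ'=2.8562 (R=2.5000) → pose (-3.0622, 0.3881, 2.8562)
step 3: θ'=0.8562 (R=0.5000) → pose (-2.8253, -0.4193, 0.8562)
step 4: θ'=1.8562 (R=-3.5000) → pose (-3.5400, -3.6983, 1.8562)
step 5: θ'=-0.6438 (R=-1.2000) → pose (-1.6682, -2.4007, -0.6438)

(-1.6682, -2.4007, -0.6438)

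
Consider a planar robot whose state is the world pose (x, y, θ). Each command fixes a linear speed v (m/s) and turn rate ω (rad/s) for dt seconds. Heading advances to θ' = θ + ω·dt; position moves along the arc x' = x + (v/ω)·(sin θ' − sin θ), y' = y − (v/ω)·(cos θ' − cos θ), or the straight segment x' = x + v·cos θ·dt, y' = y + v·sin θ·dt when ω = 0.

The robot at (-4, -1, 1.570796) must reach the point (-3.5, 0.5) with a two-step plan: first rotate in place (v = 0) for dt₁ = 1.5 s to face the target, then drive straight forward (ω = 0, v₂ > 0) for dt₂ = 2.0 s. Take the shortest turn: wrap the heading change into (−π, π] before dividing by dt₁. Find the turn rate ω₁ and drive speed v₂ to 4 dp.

heading to target = atan2(0.5−-1, -3.5−-4) = 1.2490
Δθ = wrap(1.2490 − 1.5708) = -0.3218; ω₁ = Δθ/dt₁ = -0.2145
distance = √((-3.5−-4)² + (0.5−-1)²) = 1.5811; v₂ = distance/dt₂ = 0.7906

ω₁ = -0.2145, v₂ = 0.7906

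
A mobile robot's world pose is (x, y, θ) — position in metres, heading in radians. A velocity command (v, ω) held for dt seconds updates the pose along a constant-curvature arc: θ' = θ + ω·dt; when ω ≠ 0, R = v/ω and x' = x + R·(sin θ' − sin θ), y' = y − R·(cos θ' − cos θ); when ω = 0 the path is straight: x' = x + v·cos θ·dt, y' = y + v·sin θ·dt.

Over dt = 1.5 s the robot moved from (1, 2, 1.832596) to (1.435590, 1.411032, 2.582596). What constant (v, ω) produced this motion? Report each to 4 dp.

v = -0.5000, ω = 0.5000

Δθ = 2.582596 − 1.832596 = 0.750000
ω = Δθ/dt = 0.750000/1.5 = 0.5000
R = −Δy/(cos θ' − cos θ) = -1.0000
v = R·ω = -1.0000·0.5000 = -0.5000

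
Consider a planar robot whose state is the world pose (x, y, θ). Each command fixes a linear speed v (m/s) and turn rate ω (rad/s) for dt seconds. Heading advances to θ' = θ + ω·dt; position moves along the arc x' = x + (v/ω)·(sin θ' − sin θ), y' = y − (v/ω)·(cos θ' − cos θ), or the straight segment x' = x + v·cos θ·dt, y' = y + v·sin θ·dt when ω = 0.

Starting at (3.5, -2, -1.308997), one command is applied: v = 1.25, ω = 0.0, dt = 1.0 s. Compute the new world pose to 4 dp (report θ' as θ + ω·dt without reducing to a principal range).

(3.8235, -3.2074, -1.3090)

θ' = -1.3090 + 0.0·1.0 = -1.3090
ω = 0 → straight: x' = 3.5 + 1.25·cos(-1.3090)·1.0 = 3.8235
y' = -2 + 1.25·sin(-1.3090)·1.0 = -3.2074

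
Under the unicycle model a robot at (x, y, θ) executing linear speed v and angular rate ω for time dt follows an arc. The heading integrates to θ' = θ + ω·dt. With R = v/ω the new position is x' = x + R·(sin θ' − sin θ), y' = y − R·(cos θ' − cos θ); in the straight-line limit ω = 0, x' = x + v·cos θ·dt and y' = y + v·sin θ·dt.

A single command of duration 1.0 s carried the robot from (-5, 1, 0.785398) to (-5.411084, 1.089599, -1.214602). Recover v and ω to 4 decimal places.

Δθ = -1.214602 − 0.785398 = -2.000000
ω = Δθ/dt = -2.000000/1.0 = -2.0000
R = Δx/(sin θ' − sin θ) = 0.2500
v = R·ω = 0.2500·-2.0000 = -0.5000

v = -0.5000, ω = -2.0000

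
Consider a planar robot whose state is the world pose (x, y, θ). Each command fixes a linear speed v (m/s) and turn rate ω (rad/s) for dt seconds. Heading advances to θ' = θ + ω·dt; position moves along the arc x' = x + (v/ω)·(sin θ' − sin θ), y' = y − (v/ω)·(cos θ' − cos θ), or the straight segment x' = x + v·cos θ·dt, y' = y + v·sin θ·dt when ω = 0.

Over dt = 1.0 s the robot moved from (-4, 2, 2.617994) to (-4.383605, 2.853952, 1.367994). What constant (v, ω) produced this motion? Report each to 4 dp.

Δθ = 1.367994 − 2.617994 = -1.250000
ω = Δθ/dt = -1.250000/1.0 = -1.2500
R = −Δy/(cos θ' − cos θ) = -0.8000
v = R·ω = -0.8000·-1.2500 = 1.0000

v = 1.0000, ω = -1.2500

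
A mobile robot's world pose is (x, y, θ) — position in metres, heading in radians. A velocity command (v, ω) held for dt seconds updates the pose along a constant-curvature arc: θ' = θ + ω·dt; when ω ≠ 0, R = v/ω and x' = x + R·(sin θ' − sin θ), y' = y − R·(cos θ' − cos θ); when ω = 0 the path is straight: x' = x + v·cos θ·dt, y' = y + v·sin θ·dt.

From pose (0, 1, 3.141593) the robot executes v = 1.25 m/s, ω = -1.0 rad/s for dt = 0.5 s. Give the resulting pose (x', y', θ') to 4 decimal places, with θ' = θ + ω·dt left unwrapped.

θ' = 3.1416 + -1.0·0.5 = 2.6416
R = v/ω = 1.25/-1.0 = -1.2500
x' = 0 + -1.2500·(sin 2.6416 − sin 3.1416) = -0.5993
y' = 1 − -1.2500·(cos 2.6416 − cos 3.1416) = 1.1530

(-0.5993, 1.1530, 2.6416)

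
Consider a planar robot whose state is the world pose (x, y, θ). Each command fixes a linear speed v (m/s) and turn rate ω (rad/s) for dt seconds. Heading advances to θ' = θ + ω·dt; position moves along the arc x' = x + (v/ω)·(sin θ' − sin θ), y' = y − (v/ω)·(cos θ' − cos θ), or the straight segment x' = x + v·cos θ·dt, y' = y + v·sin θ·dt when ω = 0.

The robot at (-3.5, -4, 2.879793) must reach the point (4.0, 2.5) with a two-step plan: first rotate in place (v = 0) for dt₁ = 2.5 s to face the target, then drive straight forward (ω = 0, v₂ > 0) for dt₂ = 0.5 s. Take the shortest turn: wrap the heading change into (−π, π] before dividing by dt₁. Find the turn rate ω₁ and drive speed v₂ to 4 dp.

ω₁ = -0.8663, v₂ = 19.8494

heading to target = atan2(2.5−-4, 4−-3.5) = 0.7141
Δθ = wrap(0.7141 − 2.8798) = -2.1657; ω₁ = Δθ/dt₁ = -0.8663
distance = √((4−-3.5)² + (2.5−-4)²) = 9.9247; v₂ = distance/dt₂ = 19.8494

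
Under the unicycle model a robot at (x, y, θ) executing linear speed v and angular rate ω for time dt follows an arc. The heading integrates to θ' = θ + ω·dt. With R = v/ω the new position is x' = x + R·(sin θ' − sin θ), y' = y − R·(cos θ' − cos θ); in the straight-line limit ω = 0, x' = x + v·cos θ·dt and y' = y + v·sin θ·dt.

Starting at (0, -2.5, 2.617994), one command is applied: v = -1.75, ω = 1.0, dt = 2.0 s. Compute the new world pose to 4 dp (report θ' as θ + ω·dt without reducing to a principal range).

θ' = 2.6180 + 1.0·2.0 = 4.6180
R = v/ω = -1.75/1.0 = -1.7500
x' = 0 + -1.7500·(sin 4.6180 − sin 2.6180) = 2.6172
y' = -2.5 − -1.7500·(cos 4.6180 − cos 2.6180) = -1.1494

(2.6172, -1.1494, 4.6180)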